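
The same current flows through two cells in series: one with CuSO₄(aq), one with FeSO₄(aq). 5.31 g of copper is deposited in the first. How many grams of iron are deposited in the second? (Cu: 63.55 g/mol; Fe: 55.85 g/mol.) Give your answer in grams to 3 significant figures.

4.67 g

n(Cu) = 5.31 / 63.55 = 0.08356 mol
Cu²⁺ + 2e⁻ → Cu, so n(e⁻) = 2 × 0.08356 = 0.1671 mol
In series, the same 0.1671 mol of electrons flows through the second cell.
Fe²⁺ + 2e⁻ → Fe, so n(Fe) = 0.1671 / 2 = 0.08355 mol
m(Fe) = 0.08355 × 55.85 = 4.67 g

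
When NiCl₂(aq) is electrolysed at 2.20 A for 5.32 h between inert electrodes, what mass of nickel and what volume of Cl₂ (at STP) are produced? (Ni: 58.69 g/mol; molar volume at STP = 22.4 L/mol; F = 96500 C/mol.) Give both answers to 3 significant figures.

Q = 2.20 × 19152 = 42130 C; n(e⁻) = 42130 / 96500 = 0.4366 mol
Cathode: Ni²⁺ + 2e⁻ → Ni → n(Ni) = 0.4366/2 = 0.2183 mol → 12.8 g
Anode: 2Cl⁻ → Cl₂ + 2e⁻ → n(Cl₂) = 0.4366/2 = 0.2183 mol → 4.89 L

12.8 g Ni; 4.89 L Cl₂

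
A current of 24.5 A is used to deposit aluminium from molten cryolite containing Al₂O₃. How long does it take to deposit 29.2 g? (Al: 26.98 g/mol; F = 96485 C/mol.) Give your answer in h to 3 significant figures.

3.55 h

n(Al) = 29.2 / 26.98 = 1.082 mol
Al³⁺ + 3e⁻ → Al, so n(e⁻) = 3 × 1.082 = 3.246 mol
Q = 3.246 × 96485 = 3.132×10^5 C
t = Q / I = 3.132×10^5 / 24.5 = 12780 s = 3.55 h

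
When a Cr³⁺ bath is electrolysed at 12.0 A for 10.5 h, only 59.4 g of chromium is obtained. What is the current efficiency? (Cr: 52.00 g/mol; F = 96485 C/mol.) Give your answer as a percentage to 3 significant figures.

Q = 12.0 × 37800 = 4.536×10^5 C
n(e⁻) = 4.536×10^5 / 96485 = 4.701 mol
Cr³⁺ + 3e⁻ → Cr, so theoretical n(Cr) = 1.567 mol → 81.48 g
Efficiency = 59.4 / 81.48 = 0.7290 = 72.9%

72.9%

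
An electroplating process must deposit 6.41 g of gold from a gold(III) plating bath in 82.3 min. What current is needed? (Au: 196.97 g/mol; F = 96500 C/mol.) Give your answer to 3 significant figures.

n(Au) = 6.41 / 196.97 = 0.03254 mol
Au³⁺ + 3e⁻ → Au, so n(e⁻) = 3 × 0.03254 = 0.09762 mol
Q = 0.09762 × 96500 = 9420 C
I = Q / t = 9420 / 4938 s = 1.91 A

1.91 A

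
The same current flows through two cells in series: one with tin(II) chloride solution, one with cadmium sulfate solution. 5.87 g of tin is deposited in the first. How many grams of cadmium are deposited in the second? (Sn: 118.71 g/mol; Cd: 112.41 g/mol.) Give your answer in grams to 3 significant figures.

5.56 g

n(Sn) = 5.87 / 118.71 = 0.04945 mol
Sn²⁺ + 2e⁻ → Sn, so n(e⁻) = 2 × 0.04945 = 0.09890 mol
Since the cells are in series, n(e⁻) in the Cd cell is also 0.09890 mol.
Cd²⁺ + 2e⁻ → Cd, so n(Cd) = 0.09890 / 2 = 0.04945 mol
m(Cd) = 0.04945 × 112.41 = 5.56 g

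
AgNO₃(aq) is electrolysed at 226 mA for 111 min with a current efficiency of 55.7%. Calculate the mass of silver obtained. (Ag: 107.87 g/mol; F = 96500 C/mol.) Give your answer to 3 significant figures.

0.937 g

Q = 0.226 × 6660 = 1505 C
n(e⁻) = 1505 / 96500 = 0.01560 mol
Ag⁺ + e⁻ → Ag, so theoretical m(Ag) = 0.01560 × 107.87 = 1.683 g
Actual mass = 55.7% × 1.683 = 0.937 g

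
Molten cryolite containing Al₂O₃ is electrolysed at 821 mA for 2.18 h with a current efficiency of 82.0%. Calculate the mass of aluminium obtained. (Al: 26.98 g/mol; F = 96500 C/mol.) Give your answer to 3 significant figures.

Q = 0.821 × 7848 = 6443 C
n(e⁻) = 6443 / 96500 = 0.06677 mol
Al³⁺ + 3e⁻ → Al, so theoretical m(Al) = 0.02226 × 26.98 = 0.6006 g
Actual mass = 82.0% × 0.6006 = 0.492 g

0.492 g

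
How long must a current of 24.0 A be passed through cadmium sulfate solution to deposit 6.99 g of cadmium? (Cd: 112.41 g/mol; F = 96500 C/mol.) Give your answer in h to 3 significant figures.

n(Cd) = 6.99 / 112.41 = 0.06218 mol
Cd²⁺ + 2e⁻ → Cd, so n(e⁻) = 2 × 0.06218 = 0.1244 mol
Q = 0.1244 × 96500 = 12000 C
t = Q / I = 12000 / 24.0 = 500.0 s = 0.139 h

0.139 h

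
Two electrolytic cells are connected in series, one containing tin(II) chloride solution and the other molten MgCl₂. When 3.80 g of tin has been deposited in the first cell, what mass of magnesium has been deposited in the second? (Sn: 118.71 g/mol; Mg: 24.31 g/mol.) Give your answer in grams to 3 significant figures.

0.778 g

n(Sn) = 3.80 / 118.71 = 0.03201 mol
Sn²⁺ + 2e⁻ → Sn, so n(e⁻) = 2 × 0.03201 = 0.06402 mol
Same current for the same time ⇒ same n(e⁻) = 0.06402 mol in both cells.
Mg²⁺ + 2e⁻ → Mg, so n(Mg) = 0.06402 / 2 = 0.03201 mol
m(Mg) = 0.03201 × 24.31 = 0.778 g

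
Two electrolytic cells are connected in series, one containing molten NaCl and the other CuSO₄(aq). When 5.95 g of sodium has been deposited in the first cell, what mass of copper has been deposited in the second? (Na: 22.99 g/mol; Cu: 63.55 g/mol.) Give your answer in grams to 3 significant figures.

8.22 g

n(Na) = 5.95 / 22.99 = 0.2588 mol
Na⁺ + e⁻ → Na, so n(e⁻) = 0.2588 mol
In series, the same 0.2588 mol of electrons flows through the second cell.
Cu²⁺ + 2e⁻ → Cu, so n(Cu) = 0.2588 / 2 = 0.1294 mol
m(Cu) = 0.1294 × 63.55 = 8.22 g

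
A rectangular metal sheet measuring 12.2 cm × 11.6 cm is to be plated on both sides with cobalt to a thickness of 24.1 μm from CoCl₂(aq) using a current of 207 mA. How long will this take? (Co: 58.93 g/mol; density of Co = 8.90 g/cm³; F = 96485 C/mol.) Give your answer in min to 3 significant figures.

Plated area = 2 × 12.2 × 11.6 = 283.0 cm²
Volume = 283.0 × 24.1×10⁻⁴ cm = 0.6820 cm³
m(Co) = 0.6820 × 8.90 = 6.070 g
n(Co) = 6.070 / 58.93 = 0.1030 mol; n(e⁻) = 2 × 0.1030 = 0.2060 mol
Q = 0.2060 × 96485 = 19880 C
t = 19880 / 0.207 = 96040 s = 1600 min

1600 min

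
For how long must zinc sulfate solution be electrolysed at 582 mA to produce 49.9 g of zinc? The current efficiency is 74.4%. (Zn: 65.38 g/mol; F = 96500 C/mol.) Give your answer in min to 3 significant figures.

5670 min

n(Zn) = 49.9 / 65.38 = 0.7632 mol
Zn²⁺ + 2e⁻ → Zn, so n(e⁻) = 2 × 0.7632 = 1.526 mol
Q = 1.526 × 96500 / 0.744 = 1.979×10^5 C
t = Q / I = 1.979×10^5 / 0.582 = 3.400×10^5 s = 5670 min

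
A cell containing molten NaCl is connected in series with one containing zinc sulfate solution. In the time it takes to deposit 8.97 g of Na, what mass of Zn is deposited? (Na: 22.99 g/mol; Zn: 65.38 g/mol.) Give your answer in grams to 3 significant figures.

n(Na) = 8.97 / 22.99 = 0.3902 mol
Na⁺ + e⁻ → Na, so n(e⁻) = 0.3902 mol
The cells are in series, so the same charge (and hence the same n(e⁻) = 0.3902 mol) passes through both.
Zn²⁺ + 2e⁻ → Zn, so n(Zn) = 0.3902 / 2 = 0.1951 mol
m(Zn) = 0.1951 × 65.38 = 12.8 g

12.8 g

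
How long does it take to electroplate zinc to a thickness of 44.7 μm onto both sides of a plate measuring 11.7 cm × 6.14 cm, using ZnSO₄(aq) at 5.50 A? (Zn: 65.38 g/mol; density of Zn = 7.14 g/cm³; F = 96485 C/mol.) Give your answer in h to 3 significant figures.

Plated area = 2 × 11.7 × 6.14 = 143.7 cm²
Volume = 143.7 × 44.7×10⁻⁴ cm = 0.6423 cm³
m(Zn) = 0.6423 × 7.14 = 4.586 g
n(Zn) = 4.586 / 65.38 = 0.07014 mol; n(e⁻) = 2 × 0.07014 = 0.1403 mol
Q = 0.1403 × 96485 = 13540 C
t = 13540 / 5.50 = 2462 s = 0.684 h

0.684 h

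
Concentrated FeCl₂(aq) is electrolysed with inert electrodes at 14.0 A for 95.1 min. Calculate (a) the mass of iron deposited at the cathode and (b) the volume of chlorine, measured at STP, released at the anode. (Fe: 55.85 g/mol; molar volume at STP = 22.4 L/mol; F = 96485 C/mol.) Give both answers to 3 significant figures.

23.1 g Fe; 9.27 L Cl₂

Q = 14.0 × 5706 = 79880 C; n(e⁻) = 79880 / 96485 = 0.8279 mol
Cathode: Fe²⁺ + 2e⁻ → Fe → n(Fe) = 0.8279/2 = 0.4140 mol → 23.1 g
Anode: 2Cl⁻ → Cl₂ + 2e⁻ → n(Cl₂) = 0.8279/2 = 0.4140 mol → 9.27 L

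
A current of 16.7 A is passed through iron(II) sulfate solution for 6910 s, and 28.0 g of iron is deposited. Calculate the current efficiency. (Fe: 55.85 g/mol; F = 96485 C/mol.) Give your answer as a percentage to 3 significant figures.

Q = 16.7 × 6910 = 1.154×10^5 C
n(e⁻) = 1.154×10^5 / 96485 = 1.196 mol
Fe²⁺ + 2e⁻ → Fe, so theoretical n(Fe) = 0.5980 mol → 33.40 g
Efficiency = 28.0 / 33.40 = 0.8383 = 83.8%

83.8%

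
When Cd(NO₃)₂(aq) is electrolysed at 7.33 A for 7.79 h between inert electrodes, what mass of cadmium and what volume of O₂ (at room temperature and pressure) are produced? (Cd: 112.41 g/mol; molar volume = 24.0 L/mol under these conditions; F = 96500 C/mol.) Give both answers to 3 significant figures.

Q = 7.33 × 28044 = 2.056×10^5 C; n(e⁻) = 2.056×10^5 / 96500 = 2.131 mol
Cathode: Cd²⁺ + 2e⁻ → Cd → n(Cd) = 2.131/2 = 1.066 mol → 120 g
Anode: 2H₂O → O₂ + 4H⁺ + 4e⁻ → n(O₂) = 2.131/4 = 0.5328 mol → 12.8 L

120 g Cd; 12.8 L O₂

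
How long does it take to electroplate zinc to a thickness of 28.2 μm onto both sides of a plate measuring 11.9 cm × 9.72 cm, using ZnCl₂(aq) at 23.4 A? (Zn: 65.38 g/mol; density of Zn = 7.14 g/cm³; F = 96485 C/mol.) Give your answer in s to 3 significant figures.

588 s

Plated area = 2 × 11.9 × 9.72 = 231.3 cm²
Volume = 231.3 × 28.2×10⁻⁴ cm = 0.6523 cm³
m(Zn) = 0.6523 × 7.14 = 4.657 g
n(Zn) = 4.657 / 65.38 = 0.07123 mol; n(e⁻) = 2 × 0.07123 = 0.1425 mol
Q = 0.1425 × 96485 = 13750 C
t = 13750 / 23.4 = 587.6 s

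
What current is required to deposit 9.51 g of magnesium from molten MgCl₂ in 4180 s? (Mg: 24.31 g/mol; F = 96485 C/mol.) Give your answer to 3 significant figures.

18.1 A

n(Mg) = 9.51 / 24.31 = 0.3912 mol
Mg²⁺ + 2e⁻ → Mg, so n(e⁻) = 2 × 0.3912 = 0.7824 mol
Q = 0.7824 × 96485 = 75490 C
I = Q / t = 75490 / 4180 s = 18.1 A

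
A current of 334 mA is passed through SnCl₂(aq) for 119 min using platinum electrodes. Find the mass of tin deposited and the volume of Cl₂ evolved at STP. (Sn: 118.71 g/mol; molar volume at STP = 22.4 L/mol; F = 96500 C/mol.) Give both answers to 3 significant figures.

1.47 g Sn; 0.277 L Cl₂

Q = 0.334 × 7140 = 2385 C; n(e⁻) = 2385 / 96500 = 0.02472 mol
Cathode: Sn²⁺ + 2e⁻ → Sn → n(Sn) = 0.02472/2 = 0.01236 mol → 1.47 g
Anode: 2Cl⁻ → Cl₂ + 2e⁻ → n(Cl₂) = 0.02472/2 = 0.01236 mol → 0.277 L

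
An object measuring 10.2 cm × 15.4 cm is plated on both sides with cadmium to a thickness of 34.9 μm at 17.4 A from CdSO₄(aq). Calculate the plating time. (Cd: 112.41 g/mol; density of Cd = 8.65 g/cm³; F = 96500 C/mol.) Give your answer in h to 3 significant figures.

0.260 h

Plated area = 2 × 10.2 × 15.4 = 314.2 cm²
Volume = 314.2 × 34.9×10⁻⁴ cm = 1.097 cm³
m(Cd) = 1.097 × 8.65 = 9.489 g
n(Cd) = 9.489 / 112.41 = 0.08441 mol; n(e⁻) = 2 × 0.08441 = 0.1688 mol
Q = 0.1688 × 96500 = 16290 C
t = 16290 / 17.4 = 936.2 s = 0.260 h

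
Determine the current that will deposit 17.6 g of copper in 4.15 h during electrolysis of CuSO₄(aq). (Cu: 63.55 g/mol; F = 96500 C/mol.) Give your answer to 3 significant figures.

n(Cu) = 17.6 / 63.55 = 0.2769 mol
Cu²⁺ + 2e⁻ → Cu, so n(e⁻) = 2 × 0.2769 = 0.5538 mol
Q = 0.5538 × 96500 = 53440 C
I = Q / t = 53440 / 14940 s = 3.58 A

3.58 A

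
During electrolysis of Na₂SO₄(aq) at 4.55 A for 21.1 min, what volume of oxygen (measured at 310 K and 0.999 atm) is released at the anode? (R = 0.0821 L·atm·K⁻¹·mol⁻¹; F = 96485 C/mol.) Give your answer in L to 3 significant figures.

Q = It = 4.55 × 1266 = 5760 C
n(e⁻) = Q/F = 5760/96485 = 0.05970 mol
2H₂O → O₂ + 4H⁺ + 4e⁻, so n(O₂) = 0.05970 / 4 = 0.01493 mol
V = nRT/P = 0.01493 × 0.0821 × 310 / 0.999 = 0.3804 L

0.380 L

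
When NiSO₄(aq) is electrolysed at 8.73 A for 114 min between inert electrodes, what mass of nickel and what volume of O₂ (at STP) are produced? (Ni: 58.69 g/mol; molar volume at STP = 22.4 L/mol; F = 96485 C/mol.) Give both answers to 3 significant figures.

Q = 8.73 × 6840 = 59710 C; n(e⁻) = 59710 / 96485 = 0.6189 mol
Cathode: Ni²⁺ + 2e⁻ → Ni → n(Ni) = 0.6189/2 = 0.3095 mol → 18.2 g
Anode: 2H₂O → O₂ + 4H⁺ + 4e⁻ → n(O₂) = 0.6189/4 = 0.1547 mol → 3.47 L

18.2 g Ni; 3.47 L O₂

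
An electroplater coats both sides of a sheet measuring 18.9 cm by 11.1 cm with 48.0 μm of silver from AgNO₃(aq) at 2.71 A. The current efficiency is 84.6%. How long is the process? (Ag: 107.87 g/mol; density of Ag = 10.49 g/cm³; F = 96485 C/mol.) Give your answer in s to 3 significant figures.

Plated area = 2 × 18.9 × 11.1 = 419.6 cm²
Volume = 419.6 × 48.0×10⁻⁴ cm = 2.014 cm³
m(Ag) = 2.014 × 10.49 = 21.13 g
n(Ag) = 21.13 / 107.87 = 0.1959 mol; n(e⁻) = 0.1959 mol
Q = 0.1959 × 96485 / 0.846 = 22340 C
t = 22340 / 2.71 = 8244 s

8240 s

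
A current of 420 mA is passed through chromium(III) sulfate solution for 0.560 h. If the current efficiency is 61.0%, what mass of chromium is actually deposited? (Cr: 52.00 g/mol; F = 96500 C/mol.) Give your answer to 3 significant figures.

0.0928 g

Q = 0.420 × 2016 = 846.7 C
n(e⁻) = 846.7 / 96500 = 0.008774 mol
Cr³⁺ + 3e⁻ → Cr, so theoretical m(Cr) = 0.002925 × 52.00 = 0.1521 g
Actual mass = 61.0% × 0.1521 = 0.0928 g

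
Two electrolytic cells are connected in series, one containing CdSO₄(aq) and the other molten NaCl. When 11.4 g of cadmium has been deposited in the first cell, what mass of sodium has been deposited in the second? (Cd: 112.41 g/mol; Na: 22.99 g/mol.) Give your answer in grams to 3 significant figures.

4.66 g

n(Cd) = 11.4 / 112.41 = 0.1014 mol
Cd²⁺ + 2e⁻ → Cd, so n(e⁻) = 2 × 0.1014 = 0.2028 mol
In series, the same 0.2028 mol of electrons flows through the second cell.
Na⁺ + e⁻ → Na, so n(Na) = 0.2028 mol
m(Na) = 0.2028 × 22.99 = 4.66 g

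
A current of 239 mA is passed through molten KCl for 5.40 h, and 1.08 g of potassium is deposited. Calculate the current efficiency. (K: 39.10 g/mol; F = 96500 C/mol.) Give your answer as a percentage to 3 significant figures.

Q = 0.239 × 19440 = 4646 C
n(e⁻) = 4646 / 96500 = 0.04815 mol
K⁺ + e⁻ → K, so theoretical n(K) = 0.04815 mol → 1.883 g
Efficiency = 1.08 / 1.883 = 0.5736 = 57.4%

57.4%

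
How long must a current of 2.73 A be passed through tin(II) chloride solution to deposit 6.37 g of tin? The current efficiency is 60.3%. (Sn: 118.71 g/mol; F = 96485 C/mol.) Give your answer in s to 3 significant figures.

n(Sn) = 6.37 / 118.71 = 0.05366 mol
Sn²⁺ + 2e⁻ → Sn, so n(e⁻) = 2 × 0.05366 = 0.1073 mol
Q = 0.1073 × 96485 / 0.603 = 17170 C
t = Q / I = 17170 / 2.73 = 6289 s

6290 s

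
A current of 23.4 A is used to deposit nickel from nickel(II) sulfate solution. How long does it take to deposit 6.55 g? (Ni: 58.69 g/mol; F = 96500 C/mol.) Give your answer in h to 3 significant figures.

0.256 h

n(Ni) = 6.55 / 58.69 = 0.1116 mol
Ni²⁺ + 2e⁻ → Ni, so n(e⁻) = 2 × 0.1116 = 0.2232 mol
Q = 0.2232 × 96500 = 21540 C
t = Q / I = 21540 / 23.4 = 920.5 s = 0.256 h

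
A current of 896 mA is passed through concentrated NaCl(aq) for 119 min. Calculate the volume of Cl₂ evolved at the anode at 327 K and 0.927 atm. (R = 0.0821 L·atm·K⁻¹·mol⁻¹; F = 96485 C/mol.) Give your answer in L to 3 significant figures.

Q = It = 0.896 × 7140 = 6397 C
Moles of electrons = 6397 / 96485 = 0.06630 mol
2Cl⁻ → Cl₂ + 2e⁻, so n(Cl₂) = 0.06630 / 2 = 0.03315 mol
V = nRT/P = 0.03315 × 0.0821 × 327 / 0.927 = 0.9601 L

0.960 L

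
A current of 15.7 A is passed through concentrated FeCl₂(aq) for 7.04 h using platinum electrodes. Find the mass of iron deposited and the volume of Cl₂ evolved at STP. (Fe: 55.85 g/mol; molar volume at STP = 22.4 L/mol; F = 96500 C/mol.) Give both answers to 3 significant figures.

115 g Fe; 46.2 L Cl₂

Q = 15.7 × 25344 = 3.979×10^5 C; n(e⁻) = 3.979×10^5 / 96500 = 4.123 mol
Cathode: Fe²⁺ + 2e⁻ → Fe → n(Fe) = 4.123/2 = 2.062 mol → 115 g
Anode: 2Cl⁻ → Cl₂ + 2e⁻ → n(Cl₂) = 4.123/2 = 2.062 mol → 46.2 L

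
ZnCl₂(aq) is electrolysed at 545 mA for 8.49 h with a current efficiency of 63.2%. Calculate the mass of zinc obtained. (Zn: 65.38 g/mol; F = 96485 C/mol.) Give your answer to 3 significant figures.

Q = 0.545 × 30564 = 16660 C
n(e⁻) = 16660 / 96485 = 0.1727 mol
Zn²⁺ + 2e⁻ → Zn, so theoretical m(Zn) = 0.08635 × 65.38 = 5.646 g
Actual mass = 63.2% × 5.646 = 3.57 g

3.57 g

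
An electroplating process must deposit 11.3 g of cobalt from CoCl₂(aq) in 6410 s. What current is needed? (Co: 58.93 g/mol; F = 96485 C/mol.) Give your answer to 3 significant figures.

n(Co) = 11.3 / 58.93 = 0.1918 mol
Co²⁺ + 2e⁻ → Co, so n(e⁻) = 2 × 0.1918 = 0.3836 mol
Q = 0.3836 × 96485 = 37010 C
I = Q / t = 37010 / 6410 s = 5.77 A

5.77 A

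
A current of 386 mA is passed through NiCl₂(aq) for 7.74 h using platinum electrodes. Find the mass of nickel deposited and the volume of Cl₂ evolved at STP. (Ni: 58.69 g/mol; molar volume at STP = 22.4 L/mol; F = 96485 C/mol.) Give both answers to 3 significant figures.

3.27 g Ni; 1.25 L Cl₂

Q = 0.386 × 27864 = 10760 C; n(e⁻) = 10760 / 96485 = 0.1115 mol
Cathode: Ni²⁺ + 2e⁻ → Ni → n(Ni) = 0.1115/2 = 0.05575 mol → 3.27 g
Anode: 2Cl⁻ → Cl₂ + 2e⁻ → n(Cl₂) = 0.1115/2 = 0.05575 mol → 1.25 L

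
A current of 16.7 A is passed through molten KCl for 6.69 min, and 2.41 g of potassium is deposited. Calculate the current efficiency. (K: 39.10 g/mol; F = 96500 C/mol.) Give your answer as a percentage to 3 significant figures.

Q = 16.7 × 401.4 = 6703 C
n(e⁻) = 6703 / 96500 = 0.06946 mol
K⁺ + e⁻ → K, so theoretical n(K) = 0.06946 mol → 2.716 g
Efficiency = 2.41 / 2.716 = 0.8873 = 88.7%

88.7%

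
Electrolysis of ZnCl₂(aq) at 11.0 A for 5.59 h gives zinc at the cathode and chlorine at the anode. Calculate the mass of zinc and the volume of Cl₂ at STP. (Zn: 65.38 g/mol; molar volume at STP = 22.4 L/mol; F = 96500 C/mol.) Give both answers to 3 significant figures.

75.0 g Zn; 25.7 L Cl₂

Q = 11.0 × 20124 = 2.214×10^5 C; n(e⁻) = 2.214×10^5 / 96500 = 2.294 mol
Cathode: Zn²⁺ + 2e⁻ → Zn → n(Zn) = 2.294/2 = 1.147 mol → 75.0 g
Anode: 2Cl⁻ → Cl₂ + 2e⁻ → n(Cl₂) = 2.294/2 = 1.147 mol → 25.7 L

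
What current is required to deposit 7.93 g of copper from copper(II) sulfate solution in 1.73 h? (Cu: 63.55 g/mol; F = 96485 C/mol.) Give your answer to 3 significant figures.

n(Cu) = 7.93 / 63.55 = 0.1248 mol
Cu²⁺ + 2e⁻ → Cu, so n(e⁻) = 2 × 0.1248 = 0.2496 mol
Q = 0.2496 × 96485 = 24080 C
I = Q / t = 24080 / 6228 s = 3.87 A

3.87 A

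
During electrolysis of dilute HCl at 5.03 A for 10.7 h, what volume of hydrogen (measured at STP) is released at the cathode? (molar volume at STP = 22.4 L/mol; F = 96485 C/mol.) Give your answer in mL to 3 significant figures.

Charge passed = 5.03 × 38520 = 1.938×10^5 C
Moles of electrons = 1.938×10^5 / 96485 = 2.009 mol
2H⁺ + 2e⁻ → H₂, so n(H₂) = 2.009 / 2 = 1.005 mol
V = 1.005 × 22.4 = 22.51 L
= 22500 mL

22500 mL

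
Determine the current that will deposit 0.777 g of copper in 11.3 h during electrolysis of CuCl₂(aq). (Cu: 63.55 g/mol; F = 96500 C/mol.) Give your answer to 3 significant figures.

0.0580 A

n(Cu) = 0.777 / 63.55 = 0.01223 mol
Cu²⁺ + 2e⁻ → Cu, so n(e⁻) = 2 × 0.01223 = 0.02446 mol
Q = 0.02446 × 96500 = 2360 C
I = Q / t = 2360 / 40680 s = 0.0580 A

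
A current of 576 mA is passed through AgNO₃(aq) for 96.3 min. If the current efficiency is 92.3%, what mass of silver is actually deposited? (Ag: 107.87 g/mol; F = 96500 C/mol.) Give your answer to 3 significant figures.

Q = 0.576 × 5778 = 3328 C
n(e⁻) = 3328 / 96500 = 0.03449 mol
Ag⁺ + e⁻ → Ag, so theoretical m(Ag) = 0.03449 × 107.87 = 3.720 g
Actual mass = 92.3% × 3.720 = 3.43 g

3.43 g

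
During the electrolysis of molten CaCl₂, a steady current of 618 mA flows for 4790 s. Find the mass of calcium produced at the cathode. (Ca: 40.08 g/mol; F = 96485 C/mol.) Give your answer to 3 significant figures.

Q = 0.618 A × 4790 s = 2960 C
n(e⁻) = Q/F = 2960/96485 = 0.03068 mol
Ca²⁺ + 2e⁻ → Ca, so n(Ca) = 0.03068 / 2 = 0.01534 mol
m = 0.01534 × 40.08 = 0.615 g

0.615 g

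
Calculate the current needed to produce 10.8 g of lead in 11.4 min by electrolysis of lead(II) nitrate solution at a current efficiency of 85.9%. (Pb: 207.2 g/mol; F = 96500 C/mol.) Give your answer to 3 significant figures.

17.1 A

n(Pb) = 10.8 / 207.2 = 0.05212 mol
Pb²⁺ + 2e⁻ → Pb, so n(e⁻) = 2 × 0.05212 = 0.1042 mol
Q = 0.1042 × 96500 / 0.859 = 11710 C
I = Q / t = 11710 / 684 s = 17.1 A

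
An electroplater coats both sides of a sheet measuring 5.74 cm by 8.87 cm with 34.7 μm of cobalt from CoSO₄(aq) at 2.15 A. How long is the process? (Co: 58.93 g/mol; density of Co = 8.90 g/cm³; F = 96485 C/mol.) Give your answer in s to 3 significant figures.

4790 s

Plated area = 2 × 5.74 × 8.87 = 101.8 cm²
Volume = 101.8 × 34.7×10⁻⁴ cm = 0.3532 cm³
m(Co) = 0.3532 × 8.90 = 3.143 g
n(Co) = 3.143 / 58.93 = 0.05333 mol; n(e⁻) = 2 × 0.05333 = 0.1067 mol
Q = 0.1067 × 96485 = 10290 C
t = 10290 / 2.15 = 4786 s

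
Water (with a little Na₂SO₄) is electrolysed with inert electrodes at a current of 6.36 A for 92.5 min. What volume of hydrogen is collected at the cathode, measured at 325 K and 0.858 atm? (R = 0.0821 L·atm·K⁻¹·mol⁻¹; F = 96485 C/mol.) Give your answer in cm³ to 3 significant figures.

5690 cm³

Charge passed = 6.36 × 5550 = 35300 C
n(e⁻) = 35300 / 96485 = 0.3659 mol
2H⁺ + 2e⁻ → H₂, so n(H₂) = 0.3659 / 2 = 0.1830 mol
V = nRT/P = 0.1830 × 0.0821 × 325 / 0.858 = 5.691 L
= 5690 cm³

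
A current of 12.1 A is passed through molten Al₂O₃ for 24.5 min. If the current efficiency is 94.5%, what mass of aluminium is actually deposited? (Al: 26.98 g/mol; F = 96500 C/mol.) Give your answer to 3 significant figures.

1.57 g

Q = 12.1 × 1470 = 17790 C
n(e⁻) = 17790 / 96500 = 0.1844 mol
Al³⁺ + 3e⁻ → Al, so theoretical m(Al) = 0.06147 × 26.98 = 1.658 g
Actual mass = 94.5% × 1.658 = 1.57 g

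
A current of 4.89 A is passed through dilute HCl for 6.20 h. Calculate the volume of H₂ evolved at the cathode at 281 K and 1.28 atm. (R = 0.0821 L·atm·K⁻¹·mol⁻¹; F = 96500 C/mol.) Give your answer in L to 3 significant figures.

10.2 L

Q = It = 4.89 × 22320 = 1.091×10^5 C
n(e⁻) = Q/F = 1.091×10^5/96500 = 1.131 mol
2H⁺ + 2e⁻ → H₂, so n(H₂) = 1.131 / 2 = 0.5655 mol
V = nRT/P = 0.5655 × 0.0821 × 281 / 1.28 = 10.19 L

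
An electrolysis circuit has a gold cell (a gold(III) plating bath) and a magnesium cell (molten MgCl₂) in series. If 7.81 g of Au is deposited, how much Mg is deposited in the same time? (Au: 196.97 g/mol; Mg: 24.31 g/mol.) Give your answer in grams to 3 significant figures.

1.45 g

n(Au) = 7.81 / 196.97 = 0.03965 mol
Au³⁺ + 3e⁻ → Au, so n(e⁻) = 3 × 0.03965 = 0.1190 mol
Same current for the same time ⇒ same n(e⁻) = 0.1190 mol in both cells.
Mg²⁺ + 2e⁻ → Mg, so n(Mg) = 0.1190 / 2 = 0.05950 mol
m(Mg) = 0.05950 × 24.31 = 1.45 g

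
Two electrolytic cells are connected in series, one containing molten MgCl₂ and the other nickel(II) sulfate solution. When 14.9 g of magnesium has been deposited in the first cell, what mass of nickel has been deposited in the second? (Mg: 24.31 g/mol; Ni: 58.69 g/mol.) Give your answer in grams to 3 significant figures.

n(Mg) = 14.9 / 24.31 = 0.6129 mol
Mg²⁺ + 2e⁻ → Mg, so n(e⁻) = 2 × 0.6129 = 1.226 mol
The cells are in series, so the same charge (and hence the same n(e⁻) = 1.226 mol) passes through both.
Ni²⁺ + 2e⁻ → Ni, so n(Ni) = 1.226 / 2 = 0.6130 mol
m(Ni) = 0.6130 × 58.69 = 36.0 g

36.0 g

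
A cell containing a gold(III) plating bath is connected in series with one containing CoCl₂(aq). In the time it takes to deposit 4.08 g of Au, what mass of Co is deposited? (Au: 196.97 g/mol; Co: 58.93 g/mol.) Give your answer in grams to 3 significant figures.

n(Au) = 4.08 / 196.97 = 0.02071 mol
Au³⁺ + 3e⁻ → Au, so n(e⁻) = 3 × 0.02071 = 0.06213 mol
Since the cells are in series, n(e⁻) in the Co cell is also 0.06213 mol.
Co²⁺ + 2e⁻ → Co, so n(Co) = 0.06213 / 2 = 0.03107 mol
m(Co) = 0.03107 × 58.93 = 1.83 g

1.83 g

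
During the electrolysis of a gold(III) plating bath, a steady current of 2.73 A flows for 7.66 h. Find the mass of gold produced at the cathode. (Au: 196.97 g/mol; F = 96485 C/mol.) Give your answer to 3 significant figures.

51.2 g

Q = It = 2.73 × 27576 = 75280 C
Moles of electrons = 75280 / 96485 = 0.7802 mol
Au³⁺ + 3e⁻ → Au, so n(Au) = 0.7802 / 3 = 0.2601 mol
m = 0.2601 × 196.97 = 51.2 g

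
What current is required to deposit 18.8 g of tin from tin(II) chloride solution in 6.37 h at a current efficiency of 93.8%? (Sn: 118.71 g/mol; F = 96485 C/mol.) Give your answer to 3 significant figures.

1.42 A

n(Sn) = 18.8 / 118.71 = 0.1584 mol
Sn²⁺ + 2e⁻ → Sn, so n(e⁻) = 2 × 0.1584 = 0.3168 mol
Q = 0.3168 × 96485 / 0.938 = 32590 C
I = Q / t = 32590 / 22932 s = 1.42 A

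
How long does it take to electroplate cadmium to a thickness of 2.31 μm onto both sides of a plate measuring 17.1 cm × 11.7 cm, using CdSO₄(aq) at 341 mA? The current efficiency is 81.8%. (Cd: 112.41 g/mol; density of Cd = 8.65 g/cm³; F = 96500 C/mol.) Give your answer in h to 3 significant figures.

Plated area = 2 × 17.1 × 11.7 = 400.1 cm²
Volume = 400.1 × 2.31×10⁻⁴ cm = 0.09242 cm³
m(Cd) = 0.09242 × 8.65 = 0.7994 g
n(Cd) = 0.7994 / 112.41 = 0.007111 mol; n(e⁻) = 2 × 0.007111 = 0.01422 mol
Q = 0.01422 × 96500 / 0.818 = 1678 C
t = 1678 / 0.341 = 4921 s = 1.37 h

1.37 h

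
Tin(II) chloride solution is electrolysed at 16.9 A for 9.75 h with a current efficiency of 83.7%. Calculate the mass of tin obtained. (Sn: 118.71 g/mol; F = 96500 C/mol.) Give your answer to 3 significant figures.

305 g

Q = 16.9 × 35100 = 5.932×10^5 C
n(e⁻) = 5.932×10^5 / 96500 = 6.147 mol
Sn²⁺ + 2e⁻ → Sn, so theoretical m(Sn) = 3.074 × 118.71 = 364.9 g
Actual mass = 83.7% × 364.9 = 305 g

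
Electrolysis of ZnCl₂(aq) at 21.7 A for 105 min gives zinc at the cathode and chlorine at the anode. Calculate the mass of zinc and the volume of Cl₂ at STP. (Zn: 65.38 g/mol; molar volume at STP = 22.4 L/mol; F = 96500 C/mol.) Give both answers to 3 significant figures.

46.3 g Zn; 15.9 L Cl₂

Q = 21.7 × 6300 = 1.367×10^5 C; n(e⁻) = 1.367×10^5 / 96500 = 1.417 mol
Cathode: Zn²⁺ + 2e⁻ → Zn → n(Zn) = 1.417/2 = 0.7085 mol → 46.3 g
Anode: 2Cl⁻ → Cl₂ + 2e⁻ → n(Cl₂) = 1.417/2 = 0.7085 mol → 15.9 L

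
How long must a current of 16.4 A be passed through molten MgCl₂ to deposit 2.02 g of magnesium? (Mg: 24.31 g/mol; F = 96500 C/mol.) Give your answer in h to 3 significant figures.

n(Mg) = 2.02 / 24.31 = 0.08309 mol
Mg²⁺ + 2e⁻ → Mg, so n(e⁻) = 2 × 0.08309 = 0.1662 mol
Q = 0.1662 × 96500 = 16040 C
t = Q / I = 16040 / 16.4 = 978.0 s = 0.272 h

0.272 h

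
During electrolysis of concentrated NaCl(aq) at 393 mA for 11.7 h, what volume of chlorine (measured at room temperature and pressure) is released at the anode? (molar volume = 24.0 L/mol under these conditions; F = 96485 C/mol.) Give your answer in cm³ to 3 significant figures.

2060 cm³

Q = 0.393 A × 42120 s = 16550 C
n(e⁻) = 16550 / 96485 = 0.1715 mol
2Cl⁻ → Cl₂ + 2e⁻, so n(Cl₂) = 0.1715 / 2 = 0.08575 mol
V = 0.08575 × 24.0 = 2.058 L
= 2060 cm³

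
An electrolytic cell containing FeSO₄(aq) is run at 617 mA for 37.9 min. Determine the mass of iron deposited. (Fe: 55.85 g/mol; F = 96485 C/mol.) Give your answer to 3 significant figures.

0.406 g

Q = 0.617 A × 2274 s = 1403 C
n(e⁻) = Q/F = 1403/96485 = 0.01454 mol
Fe²⁺ + 2e⁻ → Fe, so n(Fe) = 0.01454 / 2 = 0.007270 mol
m = 0.007270 × 55.85 = 0.406 g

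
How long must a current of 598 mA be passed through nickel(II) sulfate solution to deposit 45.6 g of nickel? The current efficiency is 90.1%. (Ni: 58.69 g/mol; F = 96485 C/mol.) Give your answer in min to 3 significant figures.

n(Ni) = 45.6 / 58.69 = 0.7770 mol
Ni²⁺ + 2e⁻ → Ni, so n(e⁻) = 2 × 0.7770 = 1.554 mol
Q = 1.554 × 96485 / 0.901 = 1.664×10^5 C
t = Q / I = 1.664×10^5 / 0.598 = 2.783×10^5 s = 4640 min

4640 min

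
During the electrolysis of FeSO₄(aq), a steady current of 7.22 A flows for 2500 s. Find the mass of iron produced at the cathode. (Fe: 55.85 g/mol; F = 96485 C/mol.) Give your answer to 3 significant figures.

Q = 7.22 A × 2500 s = 18050 C
n(e⁻) = 18050 / 96485 = 0.1871 mol
Fe²⁺ + 2e⁻ → Fe, so n(Fe) = 0.1871 / 2 = 0.09355 mol
m = 0.09355 × 55.85 = 5.22 g

5.22 g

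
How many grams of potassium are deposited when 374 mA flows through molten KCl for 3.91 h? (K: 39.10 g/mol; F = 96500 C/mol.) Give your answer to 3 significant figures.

2.13 g

Charge passed = 0.374 × 14076 = 5264 C
n(e⁻) = Q/F = 5264/96500 = 0.05455 mol
K⁺ + e⁻ → K, so n(K) = 0.05455 mol
m = 0.05455 × 39.10 = 2.13 g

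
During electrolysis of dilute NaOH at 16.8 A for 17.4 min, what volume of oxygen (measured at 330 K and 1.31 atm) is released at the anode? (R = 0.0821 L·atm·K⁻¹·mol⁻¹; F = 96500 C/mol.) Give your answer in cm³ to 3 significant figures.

940 cm³

Charge passed = 16.8 × 1044 = 17540 C
Moles of electrons = 17540 / 96500 = 0.1818 mol
2H₂O → O₂ + 4H⁺ + 4e⁻, so n(O₂) = 0.1818 / 4 = 0.04545 mol
V = nRT/P = 0.04545 × 0.0821 × 330 / 1.31 = 0.9400 L
= 940 cm³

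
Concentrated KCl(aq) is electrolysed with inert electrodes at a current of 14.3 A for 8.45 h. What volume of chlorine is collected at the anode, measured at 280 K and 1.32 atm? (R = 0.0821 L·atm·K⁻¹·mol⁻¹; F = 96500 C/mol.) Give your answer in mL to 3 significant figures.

Charge passed = 14.3 × 30420 = 4.350×10^5 C
n(e⁻) = Q/F = 4.350×10^5/96500 = 4.508 mol
2Cl⁻ → Cl₂ + 2e⁻, so n(Cl₂) = 4.508 / 2 = 2.254 mol
V = nRT/P = 2.254 × 0.0821 × 280 / 1.32 = 39.25 L
= 39300 mL

39300 mL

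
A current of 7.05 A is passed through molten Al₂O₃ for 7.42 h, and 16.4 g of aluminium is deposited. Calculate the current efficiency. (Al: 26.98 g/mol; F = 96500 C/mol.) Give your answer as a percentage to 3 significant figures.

93.4%

Q = 7.05 × 26712 = 1.883×10^5 C
n(e⁻) = 1.883×10^5 / 96500 = 1.951 mol
Al³⁺ + 3e⁻ → Al, so theoretical n(Al) = 0.6503 mol → 17.55 g
Efficiency = 16.4 / 17.55 = 0.9345 = 93.4%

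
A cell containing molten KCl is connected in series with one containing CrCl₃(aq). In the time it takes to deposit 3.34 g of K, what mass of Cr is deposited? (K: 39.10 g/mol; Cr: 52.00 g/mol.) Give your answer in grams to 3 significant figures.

1.48 g

n(K) = 3.34 / 39.10 = 0.08542 mol
K⁺ + e⁻ → K, so n(e⁻) = 0.08542 mol
Same current for the same time ⇒ same n(e⁻) = 0.08542 mol in both cells.
Cr³⁺ + 3e⁻ → Cr, so n(Cr) = 0.08542 / 3 = 0.02847 mol
m(Cr) = 0.02847 × 52.00 = 1.48 g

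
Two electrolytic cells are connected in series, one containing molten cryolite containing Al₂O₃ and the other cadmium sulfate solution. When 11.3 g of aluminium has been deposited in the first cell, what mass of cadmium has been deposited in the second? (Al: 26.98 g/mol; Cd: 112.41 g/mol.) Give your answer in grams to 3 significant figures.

n(Al) = 11.3 / 26.98 = 0.4188 mol
Al³⁺ + 3e⁻ → Al, so n(e⁻) = 3 × 0.4188 = 1.256 mol
In series, the same 1.256 mol of electrons flows through the second cell.
Cd²⁺ + 2e⁻ → Cd, so n(Cd) = 1.256 / 2 = 0.6280 mol
m(Cd) = 0.6280 × 112.41 = 70.6 g

70.6 g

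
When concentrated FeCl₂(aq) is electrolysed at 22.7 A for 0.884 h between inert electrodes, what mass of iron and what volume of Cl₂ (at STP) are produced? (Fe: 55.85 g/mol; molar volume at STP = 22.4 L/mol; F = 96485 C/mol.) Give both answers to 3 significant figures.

Q = 22.7 × 3182.4 = 72240 C; n(e⁻) = 72240 / 96485 = 0.7487 mol
Cathode: Fe²⁺ + 2e⁻ → Fe → n(Fe) = 0.7487/2 = 0.3744 mol → 20.9 g
Anode: 2Cl⁻ → Cl₂ + 2e⁻ → n(Cl₂) = 0.7487/2 = 0.3744 mol → 8.39 L

20.9 g Fe; 8.39 L Cl₂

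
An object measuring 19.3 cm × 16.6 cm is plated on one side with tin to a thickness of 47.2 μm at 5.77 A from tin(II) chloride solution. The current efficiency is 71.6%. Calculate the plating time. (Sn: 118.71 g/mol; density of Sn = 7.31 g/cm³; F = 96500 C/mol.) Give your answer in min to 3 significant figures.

72.5 min

Plated area = 19.3 × 16.6 = 320.4 cm²
Volume = 320.4 × 47.2×10⁻⁴ cm = 1.512 cm³
m(Sn) = 1.512 × 7.31 = 11.05 g
n(Sn) = 11.05 / 118.71 = 0.09308 mol; n(e⁻) = 2 × 0.09308 = 0.1862 mol
Q = 0.1862 × 96500 / 0.716 = 25100 C
t = 25100 / 5.77 = 4350 s = 72.5 min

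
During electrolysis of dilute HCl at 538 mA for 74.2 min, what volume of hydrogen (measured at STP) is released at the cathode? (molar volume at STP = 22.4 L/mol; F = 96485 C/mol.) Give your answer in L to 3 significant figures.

Charge passed = 0.538 × 4452 = 2395 C
Moles of electrons = 2395 / 96485 = 0.02482 mol
2H⁺ + 2e⁻ → H₂, so n(H₂) = 0.02482 / 2 = 0.01241 mol
V = 0.01241 × 22.4 = 0.2780 L

0.278 L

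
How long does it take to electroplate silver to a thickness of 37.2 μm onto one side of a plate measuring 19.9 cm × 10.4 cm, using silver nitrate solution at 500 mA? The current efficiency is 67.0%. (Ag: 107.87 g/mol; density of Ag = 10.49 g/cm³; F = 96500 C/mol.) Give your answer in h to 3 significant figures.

5.99 h

Plated area = 19.9 × 10.4 = 207.0 cm²
Volume = 207.0 × 37.2×10⁻⁴ cm = 0.7700 cm³
m(Ag) = 0.7700 × 10.49 = 8.077 g
n(Ag) = 8.077 / 107.87 = 0.07488 mol; n(e⁻) = 0.07488 mol
Q = 0.07488 × 96500 / 0.670 = 10780 C
t = 10780 / 0.500 = 21560 s = 5.99 h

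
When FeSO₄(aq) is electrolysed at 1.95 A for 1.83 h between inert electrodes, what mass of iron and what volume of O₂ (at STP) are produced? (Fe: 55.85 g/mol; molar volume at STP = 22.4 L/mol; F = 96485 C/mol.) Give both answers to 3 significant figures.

3.72 g Fe; 0.746 L O₂

Q = 1.95 × 6588 = 12850 C; n(e⁻) = 12850 / 96485 = 0.1332 mol
Cathode: Fe²⁺ + 2e⁻ → Fe → n(Fe) = 0.1332/2 = 0.06660 mol → 3.72 g
Anode: 2H₂O → O₂ + 4H⁺ + 4e⁻ → n(O₂) = 0.1332/4 = 0.03330 mol → 0.746 L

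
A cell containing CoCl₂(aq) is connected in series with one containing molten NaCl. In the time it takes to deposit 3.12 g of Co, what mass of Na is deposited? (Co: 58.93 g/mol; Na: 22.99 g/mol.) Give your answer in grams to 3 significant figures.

n(Co) = 3.12 / 58.93 = 0.05294 mol
Co²⁺ + 2e⁻ → Co, so n(e⁻) = 2 × 0.05294 = 0.1059 mol
In series, the same 0.1059 mol of electrons flows through the second cell.
Na⁺ + e⁻ → Na, so n(Na) = 0.1059 mol
m(Na) = 0.1059 × 22.99 = 2.43 g

2.43 g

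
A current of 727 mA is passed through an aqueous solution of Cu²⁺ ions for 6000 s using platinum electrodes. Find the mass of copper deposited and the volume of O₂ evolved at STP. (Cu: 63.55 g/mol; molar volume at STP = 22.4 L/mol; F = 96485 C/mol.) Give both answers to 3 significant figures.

Q = 0.727 × 6000 = 4362 C; n(e⁻) = 4362 / 96485 = 0.04521 mol
Cathode: Cu²⁺ + 2e⁻ → Cu → n(Cu) = 0.04521/2 = 0.02261 mol → 1.44 g
Anode: 2H₂O → O₂ + 4H⁺ + 4e⁻ → n(O₂) = 0.04521/4 = 0.01130 mol → 0.253 L

1.44 g Cu; 0.253 L O₂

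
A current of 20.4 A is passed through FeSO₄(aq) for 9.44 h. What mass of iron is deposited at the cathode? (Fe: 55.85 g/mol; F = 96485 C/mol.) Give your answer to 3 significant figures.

Q = 20.4 A × 33984 s = 6.933×10^5 C
Moles of electrons = 6.933×10^5 / 96485 = 7.186 mol
Fe²⁺ + 2e⁻ → Fe, so n(Fe) = 7.186 / 2 = 3.593 mol
m = 3.593 × 55.85 = 201 g

201 g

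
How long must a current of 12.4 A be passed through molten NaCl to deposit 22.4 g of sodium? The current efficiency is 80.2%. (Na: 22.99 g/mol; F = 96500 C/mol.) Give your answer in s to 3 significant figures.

9450 s

n(Na) = 22.4 / 22.99 = 0.9743 mol
Na⁺ + e⁻ → Na, so n(e⁻) = 0.9743 mol
Q = 0.9743 × 96500 / 0.802 = 1.172×10^5 C
t = Q / I = 1.172×10^5 / 12.4 = 9452 s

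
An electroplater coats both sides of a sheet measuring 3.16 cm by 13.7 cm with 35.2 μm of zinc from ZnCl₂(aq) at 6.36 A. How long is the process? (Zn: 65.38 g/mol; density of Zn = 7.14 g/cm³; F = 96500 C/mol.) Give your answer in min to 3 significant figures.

Plated area = 2 × 3.16 × 13.7 = 86.58 cm²
Volume = 86.58 × 35.2×10⁻⁴ cm = 0.3048 cm³
m(Zn) = 0.3048 × 7.14 = 2.176 g
n(Zn) = 2.176 / 65.38 = 0.03328 mol; n(e⁻) = 2 × 0.03328 = 0.06656 mol
Q = 0.06656 × 96500 = 6423 C
t = 6423 / 6.36 = 1010 s = 16.8 min

16.8 min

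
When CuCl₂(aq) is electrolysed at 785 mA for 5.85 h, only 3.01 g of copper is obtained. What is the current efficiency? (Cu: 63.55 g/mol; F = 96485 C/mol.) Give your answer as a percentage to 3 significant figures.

Q = 0.785 × 21060 = 16530 C
n(e⁻) = 16530 / 96485 = 0.1713 mol
Cu²⁺ + 2e⁻ → Cu, so theoretical n(Cu) = 0.08565 mol → 5.443 g
Efficiency = 3.01 / 5.443 = 0.5530 = 55.3%

55.3%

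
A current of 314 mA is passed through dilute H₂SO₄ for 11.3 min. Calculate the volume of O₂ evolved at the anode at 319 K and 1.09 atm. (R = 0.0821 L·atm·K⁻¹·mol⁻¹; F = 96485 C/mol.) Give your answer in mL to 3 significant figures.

Q = It = 0.314 × 678 = 212.9 C
Moles of electrons = 212.9 / 96485 = 0.002207 mol
2H₂O → O₂ + 4H⁺ + 4e⁻, so n(O₂) = 0.002207 / 4 = 5.518×10^-4 mol
V = nRT/P = 5.518×10^-4 × 0.0821 × 319 / 1.09 = 0.01326 L
= 13.3 mL

13.3 mL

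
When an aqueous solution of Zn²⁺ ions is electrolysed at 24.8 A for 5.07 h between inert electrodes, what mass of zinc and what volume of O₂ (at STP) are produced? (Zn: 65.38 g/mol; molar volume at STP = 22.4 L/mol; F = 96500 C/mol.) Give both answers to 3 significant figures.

153 g Zn; 26.3 L O₂

Q = 24.8 × 18252 = 4.526×10^5 C; n(e⁻) = 4.526×10^5 / 96500 = 4.690 mol
Cathode: Zn²⁺ + 2e⁻ → Zn → n(Zn) = 4.690/2 = 2.345 mol → 153 g
Anode: 2H₂O → O₂ + 4H⁺ + 4e⁻ → n(O₂) = 4.690/4 = 1.173 mol → 26.3 L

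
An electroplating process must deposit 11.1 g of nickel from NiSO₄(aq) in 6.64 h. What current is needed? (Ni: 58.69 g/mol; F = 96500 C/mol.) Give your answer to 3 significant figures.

1.53 A

n(Ni) = 11.1 / 58.69 = 0.1891 mol
Ni²⁺ + 2e⁻ → Ni, so n(e⁻) = 2 × 0.1891 = 0.3782 mol
Q = 0.3782 × 96500 = 36500 C
I = Q / t = 36500 / 23904 s = 1.53 A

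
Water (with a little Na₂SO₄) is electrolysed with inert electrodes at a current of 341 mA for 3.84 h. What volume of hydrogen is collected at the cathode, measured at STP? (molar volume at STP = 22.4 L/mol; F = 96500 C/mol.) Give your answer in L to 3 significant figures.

0.547 L

Q = 0.341 A × 13824 s = 4714 C
Moles of electrons = 4714 / 96500 = 0.04885 mol
2H⁺ + 2e⁻ → H₂, so n(H₂) = 0.04885 / 2 = 0.02443 mol
V = 0.02443 × 22.4 = 0.5472 L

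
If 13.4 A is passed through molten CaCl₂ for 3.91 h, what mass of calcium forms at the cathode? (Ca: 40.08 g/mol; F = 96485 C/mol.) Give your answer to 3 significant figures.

Q = 13.4 A × 14076 s = 1.886×10^5 C
n(e⁻) = Q/F = 1.886×10^5/96485 = 1.955 mol
Ca²⁺ + 2e⁻ → Ca, so n(Ca) = 1.955 / 2 = 0.9775 mol
m = 0.9775 × 40.08 = 39.2 g

39.2 g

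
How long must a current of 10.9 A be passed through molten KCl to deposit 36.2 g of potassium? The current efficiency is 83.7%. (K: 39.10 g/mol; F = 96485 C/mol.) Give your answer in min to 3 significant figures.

163 min

n(K) = 36.2 / 39.10 = 0.9258 mol
K⁺ + e⁻ → K, so n(e⁻) = 0.9258 mol
Q = 0.9258 × 96485 / 0.837 = 1.067×10^5 C
t = Q / I = 1.067×10^5 / 10.9 = 9789 s = 163 min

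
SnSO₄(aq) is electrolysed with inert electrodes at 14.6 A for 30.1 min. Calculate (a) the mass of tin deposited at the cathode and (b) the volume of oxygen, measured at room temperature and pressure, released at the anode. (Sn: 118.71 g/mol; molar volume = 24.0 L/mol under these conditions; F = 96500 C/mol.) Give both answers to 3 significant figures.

16.2 g Sn; 1.64 L O₂

Q = 14.6 × 1806 = 26370 C; n(e⁻) = 26370 / 96500 = 0.2733 mol
Cathode: Sn²⁺ + 2e⁻ → Sn → n(Sn) = 0.2733/2 = 0.1367 mol → 16.2 g
Anode: 2H₂O → O₂ + 4H⁺ + 4e⁻ → n(O₂) = 0.2733/4 = 0.06833 mol → 1.64 L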